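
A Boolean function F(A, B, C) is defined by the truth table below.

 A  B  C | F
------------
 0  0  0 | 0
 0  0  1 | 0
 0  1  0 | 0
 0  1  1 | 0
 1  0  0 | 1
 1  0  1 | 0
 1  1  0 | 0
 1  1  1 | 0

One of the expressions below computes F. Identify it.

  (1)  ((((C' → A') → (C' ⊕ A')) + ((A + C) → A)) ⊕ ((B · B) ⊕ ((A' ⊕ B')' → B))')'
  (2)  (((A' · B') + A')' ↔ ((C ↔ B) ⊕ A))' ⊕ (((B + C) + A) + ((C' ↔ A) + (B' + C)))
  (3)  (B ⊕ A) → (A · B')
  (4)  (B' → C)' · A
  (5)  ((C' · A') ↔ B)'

4

(1) fails at (0,0,0): the formula yields 1, F is 0.
(2) fails at (0,0,1): the formula yields 1, F is 0.
(3) fails at (0,0,0): the formula yields 1, F is 0.
(5) fails at (0,0,0): the formula yields 1, F is 0.
Only (4) survives; checking it on all 8 rows confirms it matches F.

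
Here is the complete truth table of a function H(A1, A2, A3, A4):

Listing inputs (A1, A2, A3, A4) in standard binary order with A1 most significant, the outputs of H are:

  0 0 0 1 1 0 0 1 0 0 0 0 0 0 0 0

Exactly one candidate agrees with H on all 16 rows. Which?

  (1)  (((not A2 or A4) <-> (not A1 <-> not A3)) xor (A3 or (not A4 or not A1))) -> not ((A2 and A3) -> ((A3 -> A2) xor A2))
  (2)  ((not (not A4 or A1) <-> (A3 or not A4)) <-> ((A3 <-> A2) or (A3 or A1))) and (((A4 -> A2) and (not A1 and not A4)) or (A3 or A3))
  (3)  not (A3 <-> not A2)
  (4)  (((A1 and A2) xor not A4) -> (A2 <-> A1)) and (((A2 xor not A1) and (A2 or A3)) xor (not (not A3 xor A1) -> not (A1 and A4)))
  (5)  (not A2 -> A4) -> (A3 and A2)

2

(1) fails at (0,0,0,0): the formula yields 1, H is 0.
(3) fails at (0,0,0,0): the formula yields 1, H is 0.
(4) fails at (0,0,0,0): the formula yields 1, H is 0.
(5) fails at (0,0,0,0): the formula yields 1, H is 0.
Only (2) survives; checking it on all 16 rows confirms it matches H.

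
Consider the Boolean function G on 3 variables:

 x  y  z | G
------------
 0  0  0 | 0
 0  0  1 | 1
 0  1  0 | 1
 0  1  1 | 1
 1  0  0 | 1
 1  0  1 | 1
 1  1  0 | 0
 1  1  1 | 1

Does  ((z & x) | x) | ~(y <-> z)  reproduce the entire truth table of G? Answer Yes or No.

Test each input against both G and the formula:
  x=0, y=0, z=0: formula gives 0, G = 0 ✓
  x=0, y=0, z=1: formula gives 1, G = 1 ✓
  x=0, y=1, z=0: formula gives 1, G = 1 ✓
  x=0, y=1, z=1: formula gives 0, but G = 1 ✗
A single disagreement suffices: at (0,1,1) they differ, so the formula does not compute G.

No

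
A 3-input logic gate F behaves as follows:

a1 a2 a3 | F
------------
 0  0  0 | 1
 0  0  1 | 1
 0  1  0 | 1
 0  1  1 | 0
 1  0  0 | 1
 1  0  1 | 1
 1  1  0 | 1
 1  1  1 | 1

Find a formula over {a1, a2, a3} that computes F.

F is 0 on exactly one input, (0,1,1), whose minterm is ¬a1·a2·a3. So F is the negation of that single conjunction.

F(a1, a2, a3) = not ((not a1 and a2) and a3)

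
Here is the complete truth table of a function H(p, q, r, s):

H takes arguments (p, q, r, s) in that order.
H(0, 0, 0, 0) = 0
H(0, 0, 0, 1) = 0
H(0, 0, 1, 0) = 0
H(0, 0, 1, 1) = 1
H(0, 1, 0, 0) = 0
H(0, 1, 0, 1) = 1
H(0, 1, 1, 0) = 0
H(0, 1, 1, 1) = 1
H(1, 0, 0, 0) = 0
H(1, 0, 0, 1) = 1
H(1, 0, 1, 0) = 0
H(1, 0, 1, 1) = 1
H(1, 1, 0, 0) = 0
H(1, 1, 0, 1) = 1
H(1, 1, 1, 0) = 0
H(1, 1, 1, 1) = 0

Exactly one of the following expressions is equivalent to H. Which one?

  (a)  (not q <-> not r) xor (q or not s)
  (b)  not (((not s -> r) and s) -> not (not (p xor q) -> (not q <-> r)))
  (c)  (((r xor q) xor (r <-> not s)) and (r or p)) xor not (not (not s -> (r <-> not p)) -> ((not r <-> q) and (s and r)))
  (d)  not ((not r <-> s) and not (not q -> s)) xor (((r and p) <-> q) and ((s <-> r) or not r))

(a): at (0,0,0,1) it gives 1, but H = 0 — eliminated.
(c): at (0,0,0,0) it gives 1, but H = 0 — eliminated.
(d): at (0,0,1,1) it gives 0, but H = 1 — eliminated.
(b) is the remaining candidate, and it agrees with H on all 16 inputs.

b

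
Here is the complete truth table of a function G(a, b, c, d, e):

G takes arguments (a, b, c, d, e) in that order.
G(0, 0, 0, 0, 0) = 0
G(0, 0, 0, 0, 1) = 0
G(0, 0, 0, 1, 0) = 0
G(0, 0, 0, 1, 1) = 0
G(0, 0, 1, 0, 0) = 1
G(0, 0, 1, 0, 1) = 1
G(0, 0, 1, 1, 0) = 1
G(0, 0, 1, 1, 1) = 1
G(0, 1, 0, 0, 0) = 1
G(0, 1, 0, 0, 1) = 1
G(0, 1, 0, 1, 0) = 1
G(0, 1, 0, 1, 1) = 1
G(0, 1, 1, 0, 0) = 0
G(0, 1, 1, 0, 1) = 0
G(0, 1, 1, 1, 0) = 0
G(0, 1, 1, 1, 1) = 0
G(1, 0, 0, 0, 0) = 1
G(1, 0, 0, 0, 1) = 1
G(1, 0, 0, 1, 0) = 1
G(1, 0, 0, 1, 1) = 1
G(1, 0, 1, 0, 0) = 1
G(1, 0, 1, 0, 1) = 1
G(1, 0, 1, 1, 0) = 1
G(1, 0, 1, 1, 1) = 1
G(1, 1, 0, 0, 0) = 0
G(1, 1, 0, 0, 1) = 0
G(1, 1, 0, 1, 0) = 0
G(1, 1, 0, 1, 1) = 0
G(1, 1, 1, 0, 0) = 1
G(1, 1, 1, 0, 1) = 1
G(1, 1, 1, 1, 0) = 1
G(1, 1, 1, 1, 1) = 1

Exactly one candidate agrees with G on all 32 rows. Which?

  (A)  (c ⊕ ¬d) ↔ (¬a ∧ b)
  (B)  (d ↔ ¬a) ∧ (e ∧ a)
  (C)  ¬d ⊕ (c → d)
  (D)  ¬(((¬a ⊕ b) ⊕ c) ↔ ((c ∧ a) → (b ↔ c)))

(A) disagrees with G on (0,0,0,1,0) (formula → 1, table → 0); rule it out.
(B) disagrees with G on (0,0,1,0,0) (formula → 0, table → 1); rule it out.
(C) disagrees with G on (0,0,0,1,0) (formula → 1, table → 0); rule it out.
(D) is the remaining candidate, and it agrees with G on all 32 inputs.

D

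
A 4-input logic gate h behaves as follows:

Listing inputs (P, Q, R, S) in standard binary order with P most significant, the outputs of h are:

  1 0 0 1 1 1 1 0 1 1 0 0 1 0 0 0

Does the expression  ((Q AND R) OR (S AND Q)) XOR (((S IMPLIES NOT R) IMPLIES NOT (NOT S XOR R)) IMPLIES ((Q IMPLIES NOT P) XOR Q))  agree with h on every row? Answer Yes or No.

No

Evaluate ((Q AND R) OR (S AND Q)) XOR (((S IMPLIES NOT R) IMPLIES NOT (NOT S XOR R)) IMPLIES ((Q IMPLIES NOT P) XOR Q)) on each row and compare to h:
  P=0, Q=0, R=0, S=0: formula gives 1, h = 1 ✓
  P=0, Q=0, R=0, S=1: formula gives 1, but h = 0 ✗
A single disagreement suffices: at (0,0,0,1) they differ, so the formula does not compute h.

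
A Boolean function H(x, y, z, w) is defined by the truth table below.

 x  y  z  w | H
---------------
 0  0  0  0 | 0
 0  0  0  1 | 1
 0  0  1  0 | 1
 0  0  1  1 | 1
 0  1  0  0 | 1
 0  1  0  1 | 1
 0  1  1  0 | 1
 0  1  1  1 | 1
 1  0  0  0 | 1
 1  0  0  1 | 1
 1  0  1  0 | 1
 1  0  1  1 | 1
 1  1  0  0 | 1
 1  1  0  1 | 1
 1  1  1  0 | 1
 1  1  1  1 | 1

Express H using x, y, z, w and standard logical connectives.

H(x, y, z, w) = ((x + y) + z) + w

The output is 1 whenever at least one input is 1 — the OR of all inputs.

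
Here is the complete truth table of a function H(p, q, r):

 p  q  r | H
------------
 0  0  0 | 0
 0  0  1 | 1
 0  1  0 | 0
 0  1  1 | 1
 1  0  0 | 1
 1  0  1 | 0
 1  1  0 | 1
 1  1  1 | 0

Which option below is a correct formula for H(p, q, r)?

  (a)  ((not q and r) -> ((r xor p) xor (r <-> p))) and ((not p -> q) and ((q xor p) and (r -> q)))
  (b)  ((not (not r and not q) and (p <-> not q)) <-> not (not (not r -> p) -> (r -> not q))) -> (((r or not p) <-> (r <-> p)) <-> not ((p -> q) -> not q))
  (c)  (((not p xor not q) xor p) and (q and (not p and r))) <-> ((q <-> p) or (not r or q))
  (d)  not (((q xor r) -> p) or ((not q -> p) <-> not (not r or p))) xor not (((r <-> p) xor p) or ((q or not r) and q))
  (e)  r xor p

(a) fails at (0,0,1): the formula yields 0, H is 1.
(b) fails at (0,1,0): the formula yields 1, H is 0.
(c) fails at (0,0,1): the formula yields 0, H is 1.
(d) fails at (0,0,1): the formula yields 0, H is 1.
(e) is the remaining candidate, and it agrees with H on all 8 inputs.

e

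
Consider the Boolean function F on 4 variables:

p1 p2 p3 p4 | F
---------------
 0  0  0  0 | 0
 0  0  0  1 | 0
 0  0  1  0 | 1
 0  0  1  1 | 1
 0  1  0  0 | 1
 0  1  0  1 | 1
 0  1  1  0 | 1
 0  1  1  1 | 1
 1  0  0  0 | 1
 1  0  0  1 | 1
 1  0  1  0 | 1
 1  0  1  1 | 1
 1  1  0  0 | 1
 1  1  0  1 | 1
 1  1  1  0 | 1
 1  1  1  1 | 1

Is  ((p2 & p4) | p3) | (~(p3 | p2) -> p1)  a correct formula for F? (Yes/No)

Yes

Test each input against both F and the formula:
  p1=0, p2=0, p3=0, p4=0: formula gives 0, F = 0 ✓
  p1=0, p2=0, p3=0, p4=1: formula gives 0, F = 0 ✓
  p1=0, p2=0, p3=1, p4=0: formula gives 1, F = 1 ✓
  p1=0, p2=0, p3=1, p4=1: formula gives 1, F = 1 ✓
  … (the remaining 12 rows also agree.)
No disagreement on any input; they are logically equivalent.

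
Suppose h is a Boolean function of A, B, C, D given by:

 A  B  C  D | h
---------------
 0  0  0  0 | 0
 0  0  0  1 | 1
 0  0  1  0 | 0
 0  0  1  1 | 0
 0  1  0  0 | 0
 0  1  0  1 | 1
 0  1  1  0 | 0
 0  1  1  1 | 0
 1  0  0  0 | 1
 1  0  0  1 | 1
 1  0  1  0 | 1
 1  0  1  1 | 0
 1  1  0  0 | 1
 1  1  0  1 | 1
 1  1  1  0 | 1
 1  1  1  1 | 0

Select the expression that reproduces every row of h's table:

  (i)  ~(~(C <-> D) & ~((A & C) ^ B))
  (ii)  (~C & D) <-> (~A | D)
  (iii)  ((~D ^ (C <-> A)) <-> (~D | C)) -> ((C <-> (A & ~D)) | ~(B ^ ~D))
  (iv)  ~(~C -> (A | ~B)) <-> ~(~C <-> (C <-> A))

(i) disagrees with h on (0,0,0,0) (formula → 1, table → 0); rule it out.
(iii) disagrees with h on (0,0,0,0) (formula → 1, table → 0); rule it out.
(iv) disagrees with h on (0,0,0,0) (formula → 1, table → 0); rule it out.
Only (ii) survives; checking it on all 16 rows confirms it matches h.

ii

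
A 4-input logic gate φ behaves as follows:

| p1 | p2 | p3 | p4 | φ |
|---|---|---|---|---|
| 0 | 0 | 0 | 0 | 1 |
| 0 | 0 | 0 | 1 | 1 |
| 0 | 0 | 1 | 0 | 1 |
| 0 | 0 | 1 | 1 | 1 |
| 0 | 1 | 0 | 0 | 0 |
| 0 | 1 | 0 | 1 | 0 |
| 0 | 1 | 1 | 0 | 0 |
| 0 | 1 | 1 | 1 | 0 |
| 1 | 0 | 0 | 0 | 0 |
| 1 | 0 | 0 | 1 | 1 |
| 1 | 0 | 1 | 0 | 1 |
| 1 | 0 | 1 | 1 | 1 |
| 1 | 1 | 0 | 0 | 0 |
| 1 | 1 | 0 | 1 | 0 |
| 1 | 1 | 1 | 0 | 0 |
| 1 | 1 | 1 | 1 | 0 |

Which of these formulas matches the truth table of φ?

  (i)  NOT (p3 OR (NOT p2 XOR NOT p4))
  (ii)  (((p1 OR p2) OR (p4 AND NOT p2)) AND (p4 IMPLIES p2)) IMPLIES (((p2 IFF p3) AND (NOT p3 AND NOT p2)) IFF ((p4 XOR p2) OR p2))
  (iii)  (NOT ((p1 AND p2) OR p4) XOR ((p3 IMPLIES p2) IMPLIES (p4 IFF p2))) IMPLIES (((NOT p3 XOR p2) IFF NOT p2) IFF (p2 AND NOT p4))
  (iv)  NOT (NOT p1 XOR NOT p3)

(i): at (0,0,0,1) it gives 0, but φ = 1 — eliminated.
(iii): at (0,1,0,0) it gives 1, but φ = 0 — eliminated.
(iv): at (0,0,1,0) it gives 0, but φ = 1 — eliminated.
Only (ii) survives; checking it on all 16 rows confirms it matches φ.

ii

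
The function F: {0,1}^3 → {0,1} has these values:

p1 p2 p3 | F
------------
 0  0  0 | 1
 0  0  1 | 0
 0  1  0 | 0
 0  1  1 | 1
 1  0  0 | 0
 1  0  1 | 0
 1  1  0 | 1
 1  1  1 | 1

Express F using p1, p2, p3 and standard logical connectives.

The 1-rows are (0,0,0), (0,1,1), (1,1,0), (1,1,1). Each contributes one minterm — ¬p1·¬p2·¬p3; ¬p1·p2·p3; p1·p2·¬p3; p1·p2·p3 — and their disjunction is a sum-of-products form of F.

F(p1, p2, p3) = ((((¬p1 ∧ ¬p2) ∧ ¬p3) ∨ ((¬p1 ∧ p2) ∧ p3)) ∨ ((p1 ∧ p2) ∧ ¬p3)) ∨ ((p1 ∧ p2) ∧ p3)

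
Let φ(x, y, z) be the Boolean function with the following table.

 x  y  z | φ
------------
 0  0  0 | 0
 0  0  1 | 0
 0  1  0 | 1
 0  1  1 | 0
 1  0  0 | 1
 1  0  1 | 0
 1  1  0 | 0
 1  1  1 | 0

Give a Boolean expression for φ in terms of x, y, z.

φ=1 on 2 inputs: (0,1,0), (1,0,0). Reading each as a conjunction of literals (¬x·y·¬z, x·¬y·¬z) and taking the OR gives the canonical DNF.

φ(x, y, z) = ((x' · y) · z') + ((x · y') · z')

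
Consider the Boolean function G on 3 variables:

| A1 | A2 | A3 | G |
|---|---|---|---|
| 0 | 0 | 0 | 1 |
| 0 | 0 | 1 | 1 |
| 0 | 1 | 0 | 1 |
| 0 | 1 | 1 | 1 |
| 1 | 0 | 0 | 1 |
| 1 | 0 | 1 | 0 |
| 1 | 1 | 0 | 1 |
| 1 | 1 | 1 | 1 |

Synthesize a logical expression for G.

G(A1, A2, A3) = NOT ((A1 AND NOT A2) AND A3)

Only row (1,0,1) gives 0. So G is 1 everywhere except there — the complement of the minterm A1·¬A2·A3.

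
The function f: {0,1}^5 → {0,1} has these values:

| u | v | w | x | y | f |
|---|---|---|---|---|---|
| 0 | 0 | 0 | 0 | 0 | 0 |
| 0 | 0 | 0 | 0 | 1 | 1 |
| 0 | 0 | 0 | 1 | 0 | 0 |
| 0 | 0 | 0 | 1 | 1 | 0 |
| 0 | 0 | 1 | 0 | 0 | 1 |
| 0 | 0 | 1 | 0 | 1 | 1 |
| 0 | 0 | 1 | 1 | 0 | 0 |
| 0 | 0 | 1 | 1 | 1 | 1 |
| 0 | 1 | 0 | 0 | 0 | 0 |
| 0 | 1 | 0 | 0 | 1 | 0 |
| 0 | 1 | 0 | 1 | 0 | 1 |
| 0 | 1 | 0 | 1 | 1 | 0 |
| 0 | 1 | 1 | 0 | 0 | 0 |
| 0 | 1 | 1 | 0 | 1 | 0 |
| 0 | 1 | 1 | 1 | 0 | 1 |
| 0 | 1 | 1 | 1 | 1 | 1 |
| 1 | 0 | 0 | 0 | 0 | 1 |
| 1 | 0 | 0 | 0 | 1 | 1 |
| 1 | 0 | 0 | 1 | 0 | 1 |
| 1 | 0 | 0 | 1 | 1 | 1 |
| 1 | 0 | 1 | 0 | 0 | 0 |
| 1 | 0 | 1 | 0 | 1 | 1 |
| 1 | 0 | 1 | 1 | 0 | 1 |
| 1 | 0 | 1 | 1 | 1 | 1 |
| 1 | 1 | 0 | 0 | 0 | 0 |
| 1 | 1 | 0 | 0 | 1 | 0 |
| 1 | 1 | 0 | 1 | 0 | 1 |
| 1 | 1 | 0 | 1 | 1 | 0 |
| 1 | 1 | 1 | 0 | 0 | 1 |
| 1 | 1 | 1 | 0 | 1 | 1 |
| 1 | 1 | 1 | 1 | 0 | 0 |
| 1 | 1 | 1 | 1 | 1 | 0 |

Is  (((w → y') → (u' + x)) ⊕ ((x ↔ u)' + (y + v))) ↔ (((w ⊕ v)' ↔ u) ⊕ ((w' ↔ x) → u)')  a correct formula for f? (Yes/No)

Evaluate (((w → y') → (u' + x)) ⊕ ((x ↔ u)' + (y + v))) ↔ (((w ⊕ v)' ↔ u) ⊕ ((w' ↔ x) → u)') on each row and compare to f:
  u=0, v=0, w=0, x=0, y=0: formula gives 0, f = 0 ✓
  u=0, v=0, w=0, x=0, y=1: formula gives 1, f = 1 ✓
  u=0, v=0, w=0, x=1, y=0: formula gives 0, f = 0 ✓
  u=0, v=0, w=0, x=1, y=1: formula gives 0, f = 0 ✓
  u=0, v=0, w=1, x=0, y=0: formula gives 0, but f = 1 ✗
Row (0,0,1,0,0) is a counterexample, so the formula is not equivalent to f.

No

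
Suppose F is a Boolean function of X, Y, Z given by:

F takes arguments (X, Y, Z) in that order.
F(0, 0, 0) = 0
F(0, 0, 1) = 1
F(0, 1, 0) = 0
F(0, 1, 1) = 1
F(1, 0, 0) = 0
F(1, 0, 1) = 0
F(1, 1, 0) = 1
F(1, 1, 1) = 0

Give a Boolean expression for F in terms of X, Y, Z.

F=1 on 3 inputs: (0,0,1), (0,1,1), (1,1,0). Reading each as a conjunction of literals (¬X·¬Y·Z, ¬X·Y·Z, X·Y·¬Z) and taking the OR gives the canonical DNF.

F(X, Y, Z) = (((X' · Y') · Z) + ((X' · Y) · Z)) + ((X · Y) · Z')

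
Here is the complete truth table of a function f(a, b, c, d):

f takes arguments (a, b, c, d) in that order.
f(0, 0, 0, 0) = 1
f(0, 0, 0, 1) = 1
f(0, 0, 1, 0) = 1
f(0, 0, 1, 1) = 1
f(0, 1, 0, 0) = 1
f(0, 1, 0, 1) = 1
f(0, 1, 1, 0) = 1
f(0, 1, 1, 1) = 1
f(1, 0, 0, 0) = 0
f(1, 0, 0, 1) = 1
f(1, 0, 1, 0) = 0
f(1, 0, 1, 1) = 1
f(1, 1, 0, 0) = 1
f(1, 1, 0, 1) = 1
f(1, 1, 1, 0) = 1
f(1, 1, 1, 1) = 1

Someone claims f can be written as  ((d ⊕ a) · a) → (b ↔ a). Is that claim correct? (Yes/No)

Yes

Test each input against both f and the formula:
  a=0, b=0, c=0, d=0: formula gives 1, f = 1 ✓
  a=0, b=0, c=0, d=1: formula gives 1, f = 1 ✓
  a=0, b=0, c=1, d=0: formula gives 1, f = 1 ✓
  a=0, b=0, c=1, d=1: formula gives 1, f = 1 ✓
  …and likewise for the remaining 12 rows.
Every row agrees, so the formula is equivalent.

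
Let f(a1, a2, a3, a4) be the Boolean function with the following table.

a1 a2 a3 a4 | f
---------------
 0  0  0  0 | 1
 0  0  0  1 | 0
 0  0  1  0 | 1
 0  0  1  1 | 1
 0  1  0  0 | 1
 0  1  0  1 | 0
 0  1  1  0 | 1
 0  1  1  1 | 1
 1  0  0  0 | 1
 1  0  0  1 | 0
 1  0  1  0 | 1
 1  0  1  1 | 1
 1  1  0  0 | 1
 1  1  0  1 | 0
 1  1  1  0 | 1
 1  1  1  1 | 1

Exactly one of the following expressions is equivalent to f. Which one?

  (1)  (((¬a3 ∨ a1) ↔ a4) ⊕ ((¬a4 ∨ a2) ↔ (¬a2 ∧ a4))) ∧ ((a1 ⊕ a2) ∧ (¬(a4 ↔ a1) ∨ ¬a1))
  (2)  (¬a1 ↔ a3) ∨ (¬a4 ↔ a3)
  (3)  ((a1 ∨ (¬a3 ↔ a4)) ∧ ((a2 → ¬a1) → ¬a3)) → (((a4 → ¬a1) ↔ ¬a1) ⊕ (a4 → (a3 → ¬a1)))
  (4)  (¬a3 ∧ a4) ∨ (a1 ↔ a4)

3

(1) disagrees with f on (0,0,0,0) (formula → 0, table → 1); rule it out.
(2) disagrees with f on (0,0,0,0) (formula → 0, table → 1); rule it out.
(4) disagrees with f on (0,0,0,1) (formula → 1, table → 0); rule it out.
That leaves (3). Evaluating it on every row reproduces the table of f exactly.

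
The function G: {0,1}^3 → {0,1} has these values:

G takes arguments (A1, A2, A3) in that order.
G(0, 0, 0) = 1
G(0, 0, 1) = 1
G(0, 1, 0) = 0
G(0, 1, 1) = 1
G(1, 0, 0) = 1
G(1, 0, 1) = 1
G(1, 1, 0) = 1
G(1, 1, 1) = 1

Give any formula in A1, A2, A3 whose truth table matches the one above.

Only row (0,1,0) gives 0. So G is 1 everywhere except there — the complement of the minterm ¬A1·A2·¬A3.

G(A1, A2, A3) = ¬((¬A1 ∧ A2) ∧ ¬A3)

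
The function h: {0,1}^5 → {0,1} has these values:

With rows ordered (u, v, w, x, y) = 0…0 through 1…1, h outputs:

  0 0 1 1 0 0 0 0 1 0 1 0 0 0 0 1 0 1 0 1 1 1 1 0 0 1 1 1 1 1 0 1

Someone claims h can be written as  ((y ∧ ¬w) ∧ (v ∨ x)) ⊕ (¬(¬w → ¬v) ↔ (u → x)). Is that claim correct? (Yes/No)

Check the formula against h row by row:
  u=0, v=0, w=0, x=0, y=0: formula gives 0, h = 0 ✓
  u=0, v=0, w=0, x=0, y=1: formula gives 0, h = 0 ✓
  u=0, v=0, w=0, x=1, y=0: formula gives 0, but h = 1 ✗
Row (0,0,0,1,0) is a counterexample, so the formula is not equivalent to h.

No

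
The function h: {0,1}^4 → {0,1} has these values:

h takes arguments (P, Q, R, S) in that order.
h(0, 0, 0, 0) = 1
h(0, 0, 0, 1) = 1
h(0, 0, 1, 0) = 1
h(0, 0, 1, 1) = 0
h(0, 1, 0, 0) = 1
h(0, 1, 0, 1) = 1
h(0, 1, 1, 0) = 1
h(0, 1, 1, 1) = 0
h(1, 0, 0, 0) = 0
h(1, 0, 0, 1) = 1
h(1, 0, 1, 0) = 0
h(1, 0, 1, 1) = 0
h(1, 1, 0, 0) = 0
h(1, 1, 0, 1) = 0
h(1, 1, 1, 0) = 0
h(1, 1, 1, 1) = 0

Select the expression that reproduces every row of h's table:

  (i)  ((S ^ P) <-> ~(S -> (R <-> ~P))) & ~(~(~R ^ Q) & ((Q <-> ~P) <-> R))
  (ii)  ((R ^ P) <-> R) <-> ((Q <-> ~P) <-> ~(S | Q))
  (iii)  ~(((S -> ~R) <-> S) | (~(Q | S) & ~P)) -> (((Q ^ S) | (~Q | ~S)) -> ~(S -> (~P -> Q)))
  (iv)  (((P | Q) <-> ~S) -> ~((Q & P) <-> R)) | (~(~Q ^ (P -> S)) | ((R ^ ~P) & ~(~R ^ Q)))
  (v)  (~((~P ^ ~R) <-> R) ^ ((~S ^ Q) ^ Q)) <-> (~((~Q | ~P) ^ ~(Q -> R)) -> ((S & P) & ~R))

(ii): at (0,0,0,0) it gives 0, but h = 1 — eliminated.
(iii): at (0,0,1,1) it gives 1, but h = 0 — eliminated.
(iv): at (0,0,1,1) it gives 1, but h = 0 — eliminated.
(v): at (0,0,0,1) it gives 0, but h = 1 — eliminated.
Only (i) survives; checking it on all 16 rows confirms it matches h.

i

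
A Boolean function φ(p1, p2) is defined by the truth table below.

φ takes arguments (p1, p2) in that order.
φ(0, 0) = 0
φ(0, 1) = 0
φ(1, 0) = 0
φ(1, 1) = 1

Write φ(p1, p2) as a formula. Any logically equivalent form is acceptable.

φ(p1, p2) = p1 and p2

The output is 1 only when every input is 1 — the AND of all inputs.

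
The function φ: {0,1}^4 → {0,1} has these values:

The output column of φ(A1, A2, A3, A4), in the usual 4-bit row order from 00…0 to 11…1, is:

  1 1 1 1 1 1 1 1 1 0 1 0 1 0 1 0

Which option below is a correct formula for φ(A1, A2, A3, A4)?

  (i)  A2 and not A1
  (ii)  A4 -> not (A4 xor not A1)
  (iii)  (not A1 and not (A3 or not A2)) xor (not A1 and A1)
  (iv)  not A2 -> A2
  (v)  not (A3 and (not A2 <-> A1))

ii

(i) fails at (0,0,0,0): the formula yields 0, φ is 1.
(iii) fails at (0,0,0,0): the formula yields 0, φ is 1.
(iv) fails at (0,0,0,0): the formula yields 0, φ is 1.
(v) fails at (0,1,1,0): the formula yields 0, φ is 1.
Only (ii) survives; checking it on all 16 rows confirms it matches φ.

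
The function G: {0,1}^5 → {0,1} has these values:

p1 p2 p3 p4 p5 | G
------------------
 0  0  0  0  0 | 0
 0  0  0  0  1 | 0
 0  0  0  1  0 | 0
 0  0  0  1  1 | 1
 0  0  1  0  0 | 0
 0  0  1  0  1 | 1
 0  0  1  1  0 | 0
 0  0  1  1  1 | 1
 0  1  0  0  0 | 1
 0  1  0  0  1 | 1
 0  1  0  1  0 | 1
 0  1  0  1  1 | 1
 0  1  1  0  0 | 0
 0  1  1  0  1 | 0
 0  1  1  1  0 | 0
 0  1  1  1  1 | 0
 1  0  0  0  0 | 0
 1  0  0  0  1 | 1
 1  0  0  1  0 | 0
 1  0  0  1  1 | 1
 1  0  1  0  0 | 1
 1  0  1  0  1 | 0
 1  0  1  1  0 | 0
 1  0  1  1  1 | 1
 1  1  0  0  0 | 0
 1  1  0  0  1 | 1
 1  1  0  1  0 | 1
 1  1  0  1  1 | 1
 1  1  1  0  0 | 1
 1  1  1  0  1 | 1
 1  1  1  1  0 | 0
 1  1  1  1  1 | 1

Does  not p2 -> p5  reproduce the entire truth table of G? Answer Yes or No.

Evaluate not p2 -> p5 on each row and compare to G:
  p1=0, p2=0, p3=0, p4=0, p5=0: formula gives 0, G = 0 ✓
  p1=0, p2=0, p3=0, p4=0, p5=1: formula gives 1, but G = 0 ✗
Since they disagree at (0,0,0,0,1), the expression is not a correct formula for G.

No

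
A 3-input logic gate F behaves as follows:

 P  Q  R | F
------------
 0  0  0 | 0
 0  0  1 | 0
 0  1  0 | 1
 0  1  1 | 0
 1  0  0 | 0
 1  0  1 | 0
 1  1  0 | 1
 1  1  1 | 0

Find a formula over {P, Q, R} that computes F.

F(P, Q, R) = ((~P & Q) & ~R) | ((P & Q) & ~R)

The 1-rows are (0,1,0), (1,1,0). Each contributes one minterm — ¬P·Q·¬R; P·Q·¬R — and their disjunction is a sum-of-products form of F.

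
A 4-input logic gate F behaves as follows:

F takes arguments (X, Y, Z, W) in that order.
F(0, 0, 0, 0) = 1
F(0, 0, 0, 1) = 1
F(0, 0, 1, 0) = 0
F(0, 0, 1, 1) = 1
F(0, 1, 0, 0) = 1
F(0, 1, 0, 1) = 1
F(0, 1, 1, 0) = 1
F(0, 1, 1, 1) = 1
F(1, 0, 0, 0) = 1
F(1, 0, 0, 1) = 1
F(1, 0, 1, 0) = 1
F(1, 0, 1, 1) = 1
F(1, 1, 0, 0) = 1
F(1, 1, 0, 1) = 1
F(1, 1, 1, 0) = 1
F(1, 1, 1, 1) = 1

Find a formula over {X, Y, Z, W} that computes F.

F(X, Y, Z, W) = NOT (((NOT X AND NOT Y) AND Z) AND NOT W)

Only row (0,0,1,0) gives 0. So F is 1 everywhere except there — the complement of the minterm ¬X·¬Y·Z·¬W.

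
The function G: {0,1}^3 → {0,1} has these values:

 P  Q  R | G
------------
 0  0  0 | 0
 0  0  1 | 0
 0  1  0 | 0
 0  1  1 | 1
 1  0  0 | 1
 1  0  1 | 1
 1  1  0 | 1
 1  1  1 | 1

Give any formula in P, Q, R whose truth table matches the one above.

The 0-rows are (0,0,0), (0,0,1), (0,1,0). Take each as a conjunction (¬P·¬Q·¬R, ¬P·¬Q·R, ¬P·Q·¬R), form their disjunction, and complement — that gives a formula that is 1 everywhere G is.

G(P, Q, R) = NOT ((((NOT P AND NOT Q) AND NOT R) OR ((NOT P AND NOT Q) AND R)) OR ((NOT P AND Q) AND NOT R))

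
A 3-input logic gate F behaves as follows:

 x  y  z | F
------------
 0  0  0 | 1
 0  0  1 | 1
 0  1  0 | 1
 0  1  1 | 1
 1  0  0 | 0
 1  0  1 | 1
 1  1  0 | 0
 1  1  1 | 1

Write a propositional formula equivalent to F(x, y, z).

F(x, y, z) = ¬(((x ∧ ¬y) ∧ ¬z) ∨ ((x ∧ y) ∧ ¬z))

The 0-rows are (1,0,0), (1,1,0). Take each as a conjunction (x·¬y·¬z, x·y·¬z), form their disjunction, and complement — that gives a formula that is 1 everywhere F is.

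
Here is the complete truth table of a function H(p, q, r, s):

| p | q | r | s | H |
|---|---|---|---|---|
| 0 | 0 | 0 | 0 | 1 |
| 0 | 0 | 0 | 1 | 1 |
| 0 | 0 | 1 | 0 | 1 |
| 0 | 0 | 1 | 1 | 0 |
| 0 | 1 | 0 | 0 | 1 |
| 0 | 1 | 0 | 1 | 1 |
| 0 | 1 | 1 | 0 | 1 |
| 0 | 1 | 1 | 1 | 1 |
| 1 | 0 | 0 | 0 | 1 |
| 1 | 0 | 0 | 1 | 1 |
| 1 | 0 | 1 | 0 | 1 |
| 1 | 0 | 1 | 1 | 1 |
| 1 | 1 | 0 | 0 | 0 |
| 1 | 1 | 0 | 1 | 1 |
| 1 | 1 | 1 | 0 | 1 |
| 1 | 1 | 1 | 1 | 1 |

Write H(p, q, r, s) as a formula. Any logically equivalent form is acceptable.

The 0-rows are (0,0,1,1), (1,1,0,0). Take each as a conjunction (¬p·¬q·r·s, p·q·¬r·¬s), form their disjunction, and complement — that gives a formula that is 1 everywhere H is.

H(p, q, r, s) = not ((((not p and not q) and r) and s) or (((p and q) and not r) and not s))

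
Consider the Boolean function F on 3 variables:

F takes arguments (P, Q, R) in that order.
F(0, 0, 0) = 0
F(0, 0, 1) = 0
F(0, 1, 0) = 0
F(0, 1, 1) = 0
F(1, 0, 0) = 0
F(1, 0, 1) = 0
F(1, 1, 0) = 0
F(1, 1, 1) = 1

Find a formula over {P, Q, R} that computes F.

F(P, Q, R) = (P · Q) · R

The output is 1 only when every input is 1 — the AND of all inputs.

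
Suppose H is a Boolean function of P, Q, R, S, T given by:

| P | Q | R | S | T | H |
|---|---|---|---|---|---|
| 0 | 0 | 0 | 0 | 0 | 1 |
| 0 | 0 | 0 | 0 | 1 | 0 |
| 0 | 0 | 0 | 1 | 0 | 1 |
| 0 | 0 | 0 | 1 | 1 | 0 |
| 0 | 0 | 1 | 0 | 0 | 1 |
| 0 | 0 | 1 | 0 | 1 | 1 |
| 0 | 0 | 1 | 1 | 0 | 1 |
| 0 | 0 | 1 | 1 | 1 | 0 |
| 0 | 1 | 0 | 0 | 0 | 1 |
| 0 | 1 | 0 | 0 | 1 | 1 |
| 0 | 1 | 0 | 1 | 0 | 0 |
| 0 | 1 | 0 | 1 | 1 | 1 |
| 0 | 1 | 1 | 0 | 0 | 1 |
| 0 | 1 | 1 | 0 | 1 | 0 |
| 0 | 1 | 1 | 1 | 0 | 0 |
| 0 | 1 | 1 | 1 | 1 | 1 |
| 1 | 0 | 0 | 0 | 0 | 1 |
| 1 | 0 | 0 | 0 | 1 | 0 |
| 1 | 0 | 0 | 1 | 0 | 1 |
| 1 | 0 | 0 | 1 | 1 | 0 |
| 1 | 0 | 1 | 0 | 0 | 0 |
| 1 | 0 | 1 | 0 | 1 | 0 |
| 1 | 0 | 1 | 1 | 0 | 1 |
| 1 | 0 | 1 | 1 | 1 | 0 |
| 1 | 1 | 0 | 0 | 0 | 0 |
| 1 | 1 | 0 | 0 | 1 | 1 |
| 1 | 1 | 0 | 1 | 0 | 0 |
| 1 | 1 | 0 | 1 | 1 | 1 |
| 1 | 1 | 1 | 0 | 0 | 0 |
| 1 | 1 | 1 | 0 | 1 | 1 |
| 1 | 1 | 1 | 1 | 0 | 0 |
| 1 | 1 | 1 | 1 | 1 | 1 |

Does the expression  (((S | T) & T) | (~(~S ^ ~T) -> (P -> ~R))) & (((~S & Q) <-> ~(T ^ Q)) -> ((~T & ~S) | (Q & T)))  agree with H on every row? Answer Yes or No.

Test each input against both H and the formula:
  P=0, Q=0, R=0, S=0, T=0: formula gives 1, H = 1 ✓
  P=0, Q=0, R=0, S=0, T=1: formula gives 0, H = 0 ✓
  P=0, Q=0, R=0, S=1, T=0: formula gives 1, H = 1 ✓
  P=0, Q=0, R=0, S=1, T=1: formula gives 0, H = 0 ✓
  …
  P=0, Q=0, R=1, S=0, T=1: formula gives 0, but H = 1 ✗
A single disagreement suffices: at (0,0,1,0,1) they differ, so the formula does not compute H.

No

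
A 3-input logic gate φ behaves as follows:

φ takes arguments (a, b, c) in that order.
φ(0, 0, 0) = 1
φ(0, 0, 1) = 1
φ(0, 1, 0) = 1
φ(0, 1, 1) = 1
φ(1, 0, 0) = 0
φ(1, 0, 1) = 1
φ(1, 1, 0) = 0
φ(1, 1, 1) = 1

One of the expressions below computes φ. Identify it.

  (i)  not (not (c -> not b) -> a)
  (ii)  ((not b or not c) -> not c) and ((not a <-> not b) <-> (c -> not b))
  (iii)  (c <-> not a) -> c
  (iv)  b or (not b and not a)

iii

(i) fails at (0,0,0): the formula yields 0, φ is 1.
(ii) fails at (0,0,1): the formula yields 0, φ is 1.
(iv) fails at (1,0,1): the formula yields 0, φ is 1.
(iii) is the remaining candidate, and it agrees with φ on all 8 inputs.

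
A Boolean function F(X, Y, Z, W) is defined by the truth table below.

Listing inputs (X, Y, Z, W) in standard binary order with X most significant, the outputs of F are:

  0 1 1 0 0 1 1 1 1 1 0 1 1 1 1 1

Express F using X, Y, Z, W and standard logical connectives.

F is 0 on only 4 rows — (0,0,0,0), (0,0,1,1), (0,1,0,0), (1,0,1,0). Writing each as a minterm (¬X·¬Y·¬Z·¬W, ¬X·¬Y·Z·W, ¬X·Y·¬Z·¬W, X·¬Y·Z·¬W) and OR-ing them characterizes exactly where F=0, so F is the negation of that disjunction.

F(X, Y, Z, W) = ((((((X' · Y') · Z') · W') + (((X' · Y') · Z) · W)) + (((X' · Y) · Z') · W')) + (((X · Y') · Z) · W'))'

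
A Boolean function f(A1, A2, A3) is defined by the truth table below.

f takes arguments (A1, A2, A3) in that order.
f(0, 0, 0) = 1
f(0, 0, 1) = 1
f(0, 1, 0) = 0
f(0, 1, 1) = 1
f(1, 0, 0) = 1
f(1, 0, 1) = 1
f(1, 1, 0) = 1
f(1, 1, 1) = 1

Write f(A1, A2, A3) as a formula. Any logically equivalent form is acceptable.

Only row (0,1,0) gives 0. So f is 1 everywhere except there — the complement of the minterm ¬A1·A2·¬A3.

f(A1, A2, A3) = ((A1' · A2) · A3')'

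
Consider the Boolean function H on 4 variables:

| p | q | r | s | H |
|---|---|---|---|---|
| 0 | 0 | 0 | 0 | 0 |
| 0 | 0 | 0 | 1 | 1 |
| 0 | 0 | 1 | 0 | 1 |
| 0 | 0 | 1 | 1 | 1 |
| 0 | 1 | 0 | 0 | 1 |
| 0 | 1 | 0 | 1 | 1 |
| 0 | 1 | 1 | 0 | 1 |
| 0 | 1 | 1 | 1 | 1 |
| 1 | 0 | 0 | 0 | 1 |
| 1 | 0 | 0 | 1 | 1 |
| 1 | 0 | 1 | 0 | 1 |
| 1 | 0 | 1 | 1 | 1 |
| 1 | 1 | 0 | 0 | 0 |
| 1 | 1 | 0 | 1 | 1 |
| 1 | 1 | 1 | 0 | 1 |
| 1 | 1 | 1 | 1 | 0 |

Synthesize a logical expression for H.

The 0-rows are (0,0,0,0), (1,1,0,0), (1,1,1,1). Take each as a conjunction (¬p·¬q·¬r·¬s, p·q·¬r·¬s, p·q·r·s), form their disjunction, and complement — that gives a formula that is 1 everywhere H is.

H(p, q, r, s) = NOT (((((NOT p AND NOT q) AND NOT r) AND NOT s) OR (((p AND q) AND NOT r) AND NOT s)) OR (((p AND q) AND r) AND s))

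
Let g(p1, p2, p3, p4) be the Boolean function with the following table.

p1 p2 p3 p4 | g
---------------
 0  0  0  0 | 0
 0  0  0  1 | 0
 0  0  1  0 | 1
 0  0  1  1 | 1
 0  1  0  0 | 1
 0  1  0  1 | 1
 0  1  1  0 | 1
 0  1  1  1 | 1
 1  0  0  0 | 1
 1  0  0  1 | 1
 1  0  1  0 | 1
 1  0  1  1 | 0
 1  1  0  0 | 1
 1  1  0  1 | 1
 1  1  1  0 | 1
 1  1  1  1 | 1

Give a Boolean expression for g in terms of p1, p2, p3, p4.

g(p1, p2, p3, p4) = NOT (((((NOT p1 AND NOT p2) AND NOT p3) AND NOT p4) OR (((NOT p1 AND NOT p2) AND NOT p3) AND p4)) OR (((p1 AND NOT p2) AND p3) AND p4))

g is 0 on only 3 rows — (0,0,0,0), (0,0,0,1), (1,0,1,1). Writing each as a minterm (¬p1·¬p2·¬p3·¬p4, ¬p1·¬p2·¬p3·p4, p1·¬p2·p3·p4) and OR-ing them characterizes exactly where g=0, so g is the negation of that disjunction.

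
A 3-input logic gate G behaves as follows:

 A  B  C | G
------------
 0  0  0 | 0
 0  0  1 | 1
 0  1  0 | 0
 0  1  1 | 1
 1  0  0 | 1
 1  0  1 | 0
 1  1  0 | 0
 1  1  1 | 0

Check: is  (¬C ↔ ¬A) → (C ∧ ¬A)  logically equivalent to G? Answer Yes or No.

No

Test each input against both G and the formula:
  A=0, B=0, C=0: formula gives 0, G = 0 ✓
  A=0, B=0, C=1: formula gives 1, G = 1 ✓
  A=0, B=1, C=0: formula gives 0, G = 0 ✓
  A=0, B=1, C=1: formula gives 1, G = 1 ✓
  A=1, B=0, C=0: formula gives 1, G = 1 ✓
  …
  A=1, B=1, C=0: formula gives 1, but G = 0 ✗
A single disagreement suffices: at (1,1,0) they differ, so the formula does not compute G.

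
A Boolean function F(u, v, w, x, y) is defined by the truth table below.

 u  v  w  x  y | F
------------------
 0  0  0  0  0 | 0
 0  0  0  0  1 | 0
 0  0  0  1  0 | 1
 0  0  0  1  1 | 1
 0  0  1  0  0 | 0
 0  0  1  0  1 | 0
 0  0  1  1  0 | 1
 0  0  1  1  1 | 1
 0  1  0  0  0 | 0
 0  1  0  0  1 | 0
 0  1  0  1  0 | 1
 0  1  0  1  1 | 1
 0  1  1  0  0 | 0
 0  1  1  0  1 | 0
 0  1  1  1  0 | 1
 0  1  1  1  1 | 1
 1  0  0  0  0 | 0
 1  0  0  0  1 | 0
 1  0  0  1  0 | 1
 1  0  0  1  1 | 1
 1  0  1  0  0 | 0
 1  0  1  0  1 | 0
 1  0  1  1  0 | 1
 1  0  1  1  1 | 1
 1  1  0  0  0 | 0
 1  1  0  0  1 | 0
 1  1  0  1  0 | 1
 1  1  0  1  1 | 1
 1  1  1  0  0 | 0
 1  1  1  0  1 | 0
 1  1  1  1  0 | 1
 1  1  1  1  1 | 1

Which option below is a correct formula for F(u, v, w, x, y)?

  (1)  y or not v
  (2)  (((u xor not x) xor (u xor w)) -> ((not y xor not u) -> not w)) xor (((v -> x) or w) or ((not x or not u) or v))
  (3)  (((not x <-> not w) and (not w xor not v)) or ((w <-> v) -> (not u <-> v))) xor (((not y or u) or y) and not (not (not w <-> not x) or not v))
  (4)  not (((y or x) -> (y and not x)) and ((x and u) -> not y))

(1) fails at (0,0,0,0,0): the formula yields 1, F is 0.
(2) fails at (0,0,0,1,0): the formula yields 0, F is 1.
(3) fails at (0,0,0,1,0): the formula yields 0, F is 1.
That leaves (4). Evaluating it on every row reproduces the table of F exactly.

4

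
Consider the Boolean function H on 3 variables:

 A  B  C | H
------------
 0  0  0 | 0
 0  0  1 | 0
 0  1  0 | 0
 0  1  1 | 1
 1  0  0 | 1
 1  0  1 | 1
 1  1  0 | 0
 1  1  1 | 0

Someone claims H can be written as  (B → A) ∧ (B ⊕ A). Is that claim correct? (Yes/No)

Evaluate (B → A) ∧ (B ⊕ A) on each row and compare to H:
  A=0, B=0, C=0: formula gives 0, H = 0 ✓
  A=0, B=0, C=1: formula gives 0, H = 0 ✓
  A=0, B=1, C=0: formula gives 0, H = 0 ✓
  A=0, B=1, C=1: formula gives 0, but H = 1 ✗
Since they disagree at (0,1,1), the expression is not a correct formula for H.

No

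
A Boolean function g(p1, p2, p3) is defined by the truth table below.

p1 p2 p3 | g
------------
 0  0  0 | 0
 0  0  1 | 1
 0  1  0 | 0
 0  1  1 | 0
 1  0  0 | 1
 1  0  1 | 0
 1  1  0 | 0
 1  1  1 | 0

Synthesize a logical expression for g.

The 1-rows are (0,0,1), (1,0,0). Each contributes one minterm — ¬p1·¬p2·p3; p1·¬p2·¬p3 — and their disjunction is a sum-of-products form of g.

g(p1, p2, p3) = ((¬p1 ∧ ¬p2) ∧ p3) ∨ ((p1 ∧ ¬p2) ∧ ¬p3)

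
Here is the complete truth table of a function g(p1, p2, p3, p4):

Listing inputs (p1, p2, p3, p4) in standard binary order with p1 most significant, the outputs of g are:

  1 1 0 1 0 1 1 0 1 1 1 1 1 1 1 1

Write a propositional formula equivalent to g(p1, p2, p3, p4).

g(p1, p2, p3, p4) = ~(((((~p1 & ~p2) & p3) & ~p4) | (((~p1 & p2) & ~p3) & ~p4)) | (((~p1 & p2) & p3) & p4))

There are just 3 zero rows: (0,0,1,0), (0,1,0,0), (0,1,1,1). Their minterms are ¬p1·¬p2·p3·¬p4, ¬p1·p2·¬p3·¬p4, ¬p1·p2·p3·p4; the OR of those covers precisely the 0-outputs, and negating it yields g.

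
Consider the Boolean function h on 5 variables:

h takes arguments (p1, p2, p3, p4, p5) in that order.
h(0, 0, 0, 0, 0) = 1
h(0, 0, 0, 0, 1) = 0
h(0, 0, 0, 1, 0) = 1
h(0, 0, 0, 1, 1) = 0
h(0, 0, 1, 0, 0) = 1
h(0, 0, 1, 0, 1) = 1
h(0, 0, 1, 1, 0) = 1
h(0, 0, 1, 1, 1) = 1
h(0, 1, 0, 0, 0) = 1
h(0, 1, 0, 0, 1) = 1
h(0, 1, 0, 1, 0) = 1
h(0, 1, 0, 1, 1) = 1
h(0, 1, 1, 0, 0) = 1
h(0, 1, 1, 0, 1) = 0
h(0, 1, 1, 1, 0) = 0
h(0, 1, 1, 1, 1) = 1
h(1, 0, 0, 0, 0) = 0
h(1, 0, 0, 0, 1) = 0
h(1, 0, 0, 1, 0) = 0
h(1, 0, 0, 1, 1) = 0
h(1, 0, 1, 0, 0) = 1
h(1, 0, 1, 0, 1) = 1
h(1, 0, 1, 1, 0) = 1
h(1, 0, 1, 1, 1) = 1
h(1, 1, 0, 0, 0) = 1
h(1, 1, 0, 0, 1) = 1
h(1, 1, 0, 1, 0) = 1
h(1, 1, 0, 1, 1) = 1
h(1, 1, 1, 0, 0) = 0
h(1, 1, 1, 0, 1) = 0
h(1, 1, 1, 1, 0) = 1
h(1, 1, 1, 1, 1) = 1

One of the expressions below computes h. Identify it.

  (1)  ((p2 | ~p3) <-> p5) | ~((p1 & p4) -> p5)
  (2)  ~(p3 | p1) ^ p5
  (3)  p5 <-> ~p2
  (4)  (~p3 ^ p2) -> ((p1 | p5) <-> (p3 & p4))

4

(1) disagrees with h on (0,0,0,0,0) (formula → 0, table → 1); rule it out.
(2) disagrees with h on (0,0,1,0,0) (formula → 0, table → 1); rule it out.
(3) disagrees with h on (0,0,0,0,0) (formula → 0, table → 1); rule it out.
Only (4) survives; checking it on all 32 rows confirms it matches h.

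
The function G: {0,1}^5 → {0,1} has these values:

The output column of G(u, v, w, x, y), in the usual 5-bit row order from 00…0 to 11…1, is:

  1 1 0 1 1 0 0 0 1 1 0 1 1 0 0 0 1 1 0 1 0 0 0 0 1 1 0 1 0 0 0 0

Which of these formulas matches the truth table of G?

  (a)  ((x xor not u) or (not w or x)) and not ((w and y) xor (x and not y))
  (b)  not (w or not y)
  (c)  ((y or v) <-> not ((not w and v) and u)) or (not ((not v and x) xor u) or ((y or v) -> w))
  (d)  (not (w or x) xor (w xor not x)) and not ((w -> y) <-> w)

(b) disagrees with G on (0,0,0,0,0) (formula → 0, table → 1); rule it out.
(c) disagrees with G on (0,0,0,1,0) (formula → 1, table → 0); rule it out.
(d) disagrees with G on (0,0,0,0,0) (formula → 0, table → 1); rule it out.
That leaves (a). Evaluating it on every row reproduces the table of G exactly.

a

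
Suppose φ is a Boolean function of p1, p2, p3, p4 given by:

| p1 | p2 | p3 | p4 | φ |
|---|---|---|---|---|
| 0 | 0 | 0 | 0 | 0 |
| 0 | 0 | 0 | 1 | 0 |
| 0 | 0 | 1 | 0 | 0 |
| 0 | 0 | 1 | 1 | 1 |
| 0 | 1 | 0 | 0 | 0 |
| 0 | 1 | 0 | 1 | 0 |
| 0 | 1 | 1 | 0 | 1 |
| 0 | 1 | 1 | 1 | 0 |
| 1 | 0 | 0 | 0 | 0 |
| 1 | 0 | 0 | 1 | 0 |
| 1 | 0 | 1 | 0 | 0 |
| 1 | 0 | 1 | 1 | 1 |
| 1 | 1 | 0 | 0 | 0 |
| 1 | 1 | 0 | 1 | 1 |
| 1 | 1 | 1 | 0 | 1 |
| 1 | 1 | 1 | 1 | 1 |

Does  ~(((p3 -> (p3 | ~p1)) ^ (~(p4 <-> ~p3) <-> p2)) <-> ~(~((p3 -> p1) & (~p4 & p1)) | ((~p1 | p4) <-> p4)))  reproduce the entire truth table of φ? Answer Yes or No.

No

Test each input against both φ and the formula:
  p1=0, p2=0, p3=0, p4=0: formula gives 1, but φ = 0 ✗
A single disagreement suffices: at (0,0,0,0) they differ, so the formula does not compute φ.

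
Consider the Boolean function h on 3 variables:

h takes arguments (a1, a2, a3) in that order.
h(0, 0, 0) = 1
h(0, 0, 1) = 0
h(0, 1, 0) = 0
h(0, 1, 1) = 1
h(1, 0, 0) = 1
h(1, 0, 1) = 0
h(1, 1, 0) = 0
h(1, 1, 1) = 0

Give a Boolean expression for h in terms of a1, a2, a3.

The 1-rows are (0,0,0), (0,1,1), (1,0,0). Each contributes one minterm — ¬a1·¬a2·¬a3; ¬a1·a2·a3; a1·¬a2·¬a3 — and their disjunction is a sum-of-products form of h.

h(a1, a2, a3) = (((not a1 and not a2) and not a3) or ((not a1 and a2) and a3)) or ((a1 and not a2) and not a3)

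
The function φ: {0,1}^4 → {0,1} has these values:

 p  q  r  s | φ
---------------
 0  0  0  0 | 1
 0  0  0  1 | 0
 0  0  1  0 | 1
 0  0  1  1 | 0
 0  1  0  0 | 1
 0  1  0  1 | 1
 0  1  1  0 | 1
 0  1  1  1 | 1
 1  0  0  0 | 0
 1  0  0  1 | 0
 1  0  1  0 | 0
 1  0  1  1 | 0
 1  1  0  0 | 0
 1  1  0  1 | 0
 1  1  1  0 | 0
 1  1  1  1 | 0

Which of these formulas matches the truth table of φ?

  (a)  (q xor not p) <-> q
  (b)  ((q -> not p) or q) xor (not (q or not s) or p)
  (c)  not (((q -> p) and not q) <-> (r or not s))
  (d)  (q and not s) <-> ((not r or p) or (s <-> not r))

b

(a) disagrees with φ on (0,0,0,0) (formula → 0, table → 1); rule it out.
(c) disagrees with φ on (0,0,0,0) (formula → 0, table → 1); rule it out.
(d) disagrees with φ on (0,0,0,0) (formula → 0, table → 1); rule it out.
Only (b) survives; checking it on all 16 rows confirms it matches φ.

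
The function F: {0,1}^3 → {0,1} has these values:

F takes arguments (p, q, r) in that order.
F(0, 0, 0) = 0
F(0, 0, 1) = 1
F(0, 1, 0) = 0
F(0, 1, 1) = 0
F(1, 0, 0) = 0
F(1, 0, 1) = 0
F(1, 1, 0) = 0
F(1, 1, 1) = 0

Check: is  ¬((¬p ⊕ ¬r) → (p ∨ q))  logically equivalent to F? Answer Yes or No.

Yes

Check the formula against F row by row:
  p=0, q=0, r=0: formula gives 0, F = 0 ✓
  p=0, q=0, r=1: formula gives 1, F = 1 ✓
  p=0, q=1, r=0: formula gives 0, F = 0 ✓
  p=0, q=1, r=1: formula gives 0, F = 0 ✓
  p=1, q=0, r=0: formula gives 0, F = 0 ✓
  …and likewise for the remaining 3 rows.
All 8 rows match — the expression computes F exactly.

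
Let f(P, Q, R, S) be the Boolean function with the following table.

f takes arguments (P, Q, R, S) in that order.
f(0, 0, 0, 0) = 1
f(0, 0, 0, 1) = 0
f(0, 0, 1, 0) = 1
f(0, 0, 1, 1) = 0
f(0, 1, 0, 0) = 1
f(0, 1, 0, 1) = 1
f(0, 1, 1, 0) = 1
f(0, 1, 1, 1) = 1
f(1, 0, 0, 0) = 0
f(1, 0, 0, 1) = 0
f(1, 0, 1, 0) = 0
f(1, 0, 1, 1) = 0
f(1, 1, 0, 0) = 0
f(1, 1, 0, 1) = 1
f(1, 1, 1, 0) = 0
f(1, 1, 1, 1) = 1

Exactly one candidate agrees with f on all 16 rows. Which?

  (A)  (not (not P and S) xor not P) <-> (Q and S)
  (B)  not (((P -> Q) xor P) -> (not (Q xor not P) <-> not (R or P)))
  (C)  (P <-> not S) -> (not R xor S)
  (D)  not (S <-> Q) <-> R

(B) disagrees with f on (0,0,0,1) (formula → 1, table → 0); rule it out.
(C) disagrees with f on (0,0,1,1) (formula → 1, table → 0); rule it out.
(D) disagrees with f on (0,0,1,0) (formula → 0, table → 1); rule it out.
(A) is the remaining candidate, and it agrees with f on all 16 inputs.

A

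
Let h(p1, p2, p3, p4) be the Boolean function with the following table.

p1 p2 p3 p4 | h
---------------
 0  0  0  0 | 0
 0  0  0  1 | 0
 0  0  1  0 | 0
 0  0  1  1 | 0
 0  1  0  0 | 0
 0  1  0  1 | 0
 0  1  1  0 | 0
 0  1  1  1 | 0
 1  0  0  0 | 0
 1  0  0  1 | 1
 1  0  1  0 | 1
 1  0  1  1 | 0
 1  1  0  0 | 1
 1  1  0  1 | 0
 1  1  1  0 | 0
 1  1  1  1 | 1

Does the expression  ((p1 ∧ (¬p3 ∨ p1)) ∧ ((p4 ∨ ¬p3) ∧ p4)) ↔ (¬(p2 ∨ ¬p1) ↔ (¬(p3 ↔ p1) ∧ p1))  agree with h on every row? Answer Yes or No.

Yes

Test each input against both h and the formula:
  p1=0, p2=0, p3=0, p4=0: formula gives 0, h = 0 ✓
  p1=0, p2=0, p3=0, p4=1: formula gives 0, h = 0 ✓
  p1=0, p2=0, p3=1, p4=0: formula gives 0, h = 0 ✓
  p1=0, p2=0, p3=1, p4=1: formula gives 0, h = 0 ✓
  … (the remaining 12 rows also agree.)
Every row agrees, so the formula is equivalent.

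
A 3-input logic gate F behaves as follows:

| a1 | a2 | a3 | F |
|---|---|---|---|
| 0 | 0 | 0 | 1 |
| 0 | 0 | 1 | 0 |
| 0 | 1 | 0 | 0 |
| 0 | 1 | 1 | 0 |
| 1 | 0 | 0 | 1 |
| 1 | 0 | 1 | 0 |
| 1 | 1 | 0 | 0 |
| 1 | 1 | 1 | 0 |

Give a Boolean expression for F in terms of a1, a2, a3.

F(a1, a2, a3) = ((¬a1 ∧ ¬a2) ∧ ¬a3) ∨ ((a1 ∧ ¬a2) ∧ ¬a3)

The 1-rows are (0,0,0), (1,0,0). Each contributes one minterm — ¬a1·¬a2·¬a3; a1·¬a2·¬a3 — and their disjunction is a sum-of-products form of F.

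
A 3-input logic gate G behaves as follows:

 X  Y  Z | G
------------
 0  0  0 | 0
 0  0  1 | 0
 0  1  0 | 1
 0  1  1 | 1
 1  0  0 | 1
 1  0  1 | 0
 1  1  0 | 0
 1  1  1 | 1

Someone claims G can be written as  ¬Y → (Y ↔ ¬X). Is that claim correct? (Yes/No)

Test each input against both G and the formula:
  X=0, Y=0, Z=0: formula gives 0, G = 0 ✓
  X=0, Y=0, Z=1: formula gives 0, G = 0 ✓
  X=0, Y=1, Z=0: formula gives 1, G = 1 ✓
  X=0, Y=1, Z=1: formula gives 1, G = 1 ✓
  X=1, Y=0, Z=0: formula gives 1, G = 1 ✓
  X=1, Y=0, Z=1: formula gives 1, but G = 0 ✗
A single disagreement suffices: at (1,0,1) they differ, so the formula does not compute G.

No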